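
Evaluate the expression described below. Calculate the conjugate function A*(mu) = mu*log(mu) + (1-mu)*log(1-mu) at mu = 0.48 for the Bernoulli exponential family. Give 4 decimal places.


Legendre transform for Bernoulli:
A*(mu) = mu*log(mu) + (1-mu)*log(1-mu).
mu = 0.48, 1-mu = 0.52.
mu*log(mu) = 0.48*log(0.48) = -0.352305.
(1-mu)*log(1-mu) = 0.52*log(0.52) = -0.340042.
A* = -0.352305 + -0.340042 = -0.6923

-0.6923


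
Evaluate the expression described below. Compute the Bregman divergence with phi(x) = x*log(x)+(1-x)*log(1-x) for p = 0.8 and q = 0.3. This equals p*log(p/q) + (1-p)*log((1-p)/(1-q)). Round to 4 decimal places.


Bregman divergence with negative entropy generator:
D = p*log(p/q) + (1-p)*log((1-p)/(1-q)).
p = 0.8, q = 0.3.
p*log(p/q) = 0.8*log(0.8/0.3) = 0.784663.
(1-p)*log((1-p)/(1-q)) = 0.2*log(0.2/0.7) = -0.250553.
D = 0.784663 + -0.250553 = 0.5341

0.5341


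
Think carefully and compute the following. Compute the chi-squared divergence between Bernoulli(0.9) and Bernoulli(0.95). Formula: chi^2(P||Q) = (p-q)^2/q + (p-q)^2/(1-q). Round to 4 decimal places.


Chi-squared divergence between Bernoulli distributions:
chi^2 = (p-q)^2/q + (p-q)^2/(1-q).
p = 0.9, q = 0.95, p-q = -0.05.
(p-q)^2 = 0.0025.
term1 = 0.0025/0.95 = 0.002632.
term2 = 0.0025/0.05 = 0.05.
chi^2 = 0.002632 + 0.05 = 0.0526

0.0526


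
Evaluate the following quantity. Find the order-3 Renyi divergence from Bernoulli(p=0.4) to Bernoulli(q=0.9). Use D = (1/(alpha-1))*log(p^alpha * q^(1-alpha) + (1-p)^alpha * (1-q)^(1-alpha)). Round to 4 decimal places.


Renyi divergence of order alpha between Bernoulli distributions:
D = (1/(alpha-1))*log(p^alpha * q^(1-alpha) + (1-p)^alpha * (1-q)^(1-alpha)).
alpha = 3, p = 0.4, q = 0.9.
p^alpha * q^(1-alpha) = 0.4^3 * 0.9^-2 = 0.079012.
(1-p)^alpha * (1-q)^(1-alpha) = 0.6^3 * 0.1^-2 = 21.6.
sum = 0.079012 + 21.6 = 21.679012.
D = (1/2)*log(21.679012) = 1.5382

1.5382


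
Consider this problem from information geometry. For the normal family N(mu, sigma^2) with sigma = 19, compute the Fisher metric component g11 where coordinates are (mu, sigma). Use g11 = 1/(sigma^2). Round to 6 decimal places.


For the 2-parameter normal family, the Fisher metric has:
  g11 = 1/sigma^2, g22 = 2/sigma^2.
sigma = 19, sigma^2 = 361.
g11 = 0.002770

0.002770


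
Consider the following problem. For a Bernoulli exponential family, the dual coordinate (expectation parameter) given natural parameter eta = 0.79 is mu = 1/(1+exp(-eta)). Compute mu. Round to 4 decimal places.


Dual coordinate (expectation parameter) for Bernoulli:
mu = 1/(1+exp(-eta)).
eta = 0.79.
exp(-eta) = exp(-0.79) = 0.453845.
mu = 1/(1+0.453845) = 0.6878

0.6878


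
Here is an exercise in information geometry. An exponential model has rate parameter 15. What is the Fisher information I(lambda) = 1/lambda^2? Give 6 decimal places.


Fisher information for exponential: I(lambda) = 1/lambda^2.
lambda = 15, lambda^2 = 225.
I = 1/225 = 0.004444

0.004444


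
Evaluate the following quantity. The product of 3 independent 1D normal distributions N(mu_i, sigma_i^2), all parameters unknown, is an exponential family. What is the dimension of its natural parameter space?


Exponential family dimension calculation:
Each univariate normal has two natural parameters (mu/sigma^2 and -1/(2 sigma^2)).
With 3 independent components, dim = 2 * 3 = 6.

6


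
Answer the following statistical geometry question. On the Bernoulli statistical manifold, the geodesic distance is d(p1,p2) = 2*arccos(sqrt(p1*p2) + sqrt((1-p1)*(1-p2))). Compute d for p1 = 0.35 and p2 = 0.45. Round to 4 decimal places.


Geodesic distance on Bernoulli manifold:
d(p1,p2) = 2*arccos(sqrt(p1*p2) + sqrt((1-p1)*(1-p2))).
sqrt(p1*p2) = sqrt(0.35*0.45) = 0.396863.
sqrt((1-p1)*(1-p2)) = sqrt(0.65*0.55) = 0.597913.
arg = 0.396863 + 0.597913 = 0.994776.
d = 2*arccos(0.994776) = 0.2045

0.2045


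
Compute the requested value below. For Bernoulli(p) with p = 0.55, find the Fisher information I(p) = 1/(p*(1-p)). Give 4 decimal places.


For Bernoulli(p), Fisher information is I(p) = 1/(p*(1-p)).
p = 0.55, 1-p = 0.45.
p*(1-p) = 0.2475.
I(p) = 1/0.2475 = 4.0404

4.0404


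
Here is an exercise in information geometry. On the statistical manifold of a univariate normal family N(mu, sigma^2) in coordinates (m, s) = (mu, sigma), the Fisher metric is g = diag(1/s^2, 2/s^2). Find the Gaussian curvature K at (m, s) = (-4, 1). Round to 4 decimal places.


The metric has the form g = (A dm^2 + B ds^2)/s^2 with A = 1, B = 2.
Substitute u = sqrt(A/B)*m: g = B*(du^2 + ds^2)/s^2, i.e. B times the
Poincare upper half-plane metric, which has constant Gaussian curvature -1.
Scaling a 2D metric by a constant c divides the Gaussian curvature by c,
so K = -1/B = -1/(2) = -0.5000 everywhere (the point (m, s) = (-4, 1) is irrelevant:
the curvature is constant).
The requested Gaussian curvature is K = -0.5000.

-0.5000


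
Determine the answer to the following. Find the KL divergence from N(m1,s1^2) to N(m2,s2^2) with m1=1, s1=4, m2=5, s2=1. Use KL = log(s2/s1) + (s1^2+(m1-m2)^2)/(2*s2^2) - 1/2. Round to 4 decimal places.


KL divergence between normal distributions:
KL = log(s2/s1) + (s1^2 + (m1-m2)^2)/(2*s2^2) - 1/2.
log(1/4) = -1.386294.
(4^2 + (1-5)^2)/(2*1^2) = (16 + 16)/2 = 16.0.
KL = -1.386294 + 16.0 - 0.5 = 14.1137

14.1137


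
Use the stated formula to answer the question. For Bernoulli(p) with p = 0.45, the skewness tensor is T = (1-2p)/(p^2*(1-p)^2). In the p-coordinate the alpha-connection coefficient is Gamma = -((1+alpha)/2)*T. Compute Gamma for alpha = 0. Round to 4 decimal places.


Skewness (Amari-Chentsov) tensor: T = (1-2p)/(p^2*(1-p)^2).
p = 0.45, 1-2p = 0.1, p^2 = 0.2025, (1-p)^2 = 0.3025.
T = 0.1/(0.2025 * 0.3025) = 1.632486.
In the p-coordinate, Gamma^(alpha) = Gamma^(0) - (alpha/2)*T with Gamma^(0) = (1/2)*g'(p) = -T/2,
so Gamma^(alpha) = -((1+alpha)/2)*T.
alpha = 0, -(1+alpha)/2 = -0.5.
Gamma = -0.5 * 1.632486 = -0.8162

-0.8162


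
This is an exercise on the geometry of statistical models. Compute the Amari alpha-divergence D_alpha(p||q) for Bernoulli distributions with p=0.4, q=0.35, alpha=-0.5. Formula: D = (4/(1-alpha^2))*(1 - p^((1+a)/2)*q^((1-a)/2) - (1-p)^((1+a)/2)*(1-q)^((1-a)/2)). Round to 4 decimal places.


Amari alpha-divergence:
D = (4/(1-alpha^2))*(1 - p^((1+a)/2)*q^((1-a)/2) - (1-p)^((1+a)/2)*(1-q)^((1-a)/2)).
alpha = -0.5, p = 0.4, q = 0.35.
e1 = (1+alpha)/2 = 0.25, e2 = (1-alpha)/2 = 0.75.
t1 = p^e1 * q^e2 = 0.4^0.25 * 0.35^0.75 = 0.361881.
t2 = (1-p)^e1 * (1-q)^e2 = 0.6^0.25 * 0.65^0.75 = 0.637122.
4/(1-alpha^2) = 5.333333.
D = 5.333333*(1 - 0.361881 - 0.637122) = 0.0053

0.0053


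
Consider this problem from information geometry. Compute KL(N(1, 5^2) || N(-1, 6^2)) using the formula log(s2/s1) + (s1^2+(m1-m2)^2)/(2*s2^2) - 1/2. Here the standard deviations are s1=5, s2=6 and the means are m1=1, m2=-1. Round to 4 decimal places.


KL divergence between normal distributions:
KL = log(s2/s1) + (s1^2 + (m1-m2)^2)/(2*s2^2) - 1/2.
log(6/5) = 0.182322.
(5^2 + (1--1)^2)/(2*6^2) = (25 + 4)/72 = 0.402778.
KL = 0.182322 + 0.402778 - 0.5 = 0.0851

0.0851


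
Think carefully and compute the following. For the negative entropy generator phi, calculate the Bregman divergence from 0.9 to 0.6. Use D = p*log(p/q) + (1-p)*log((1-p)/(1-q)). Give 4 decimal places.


Bregman divergence with negative entropy generator:
D = p*log(p/q) + (1-p)*log((1-p)/(1-q)).
p = 0.9, q = 0.6.
p*log(p/q) = 0.9*log(0.9/0.6) = 0.364919.
(1-p)*log((1-p)/(1-q)) = 0.1*log(0.1/0.4) = -0.138629.
D = 0.364919 + -0.138629 = 0.2263

0.2263


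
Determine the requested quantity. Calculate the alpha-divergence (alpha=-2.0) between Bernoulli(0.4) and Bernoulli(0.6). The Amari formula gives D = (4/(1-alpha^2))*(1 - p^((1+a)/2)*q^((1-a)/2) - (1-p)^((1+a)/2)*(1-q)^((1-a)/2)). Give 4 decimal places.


Amari alpha-divergence:
D = (4/(1-alpha^2))*(1 - p^((1+a)/2)*q^((1-a)/2) - (1-p)^((1+a)/2)*(1-q)^((1-a)/2)).
alpha = -2.0, p = 0.4, q = 0.6.
e1 = (1+alpha)/2 = -0.5, e2 = (1-alpha)/2 = 1.5.
t1 = p^e1 * q^e2 = 0.4^-0.5 * 0.6^1.5 = 0.734847.
t2 = (1-p)^e1 * (1-q)^e2 = 0.6^-0.5 * 0.4^1.5 = 0.326599.
4/(1-alpha^2) = -1.333333.
D = -1.333333*(1 - 0.734847 - 0.326599) = 0.0819

0.0819


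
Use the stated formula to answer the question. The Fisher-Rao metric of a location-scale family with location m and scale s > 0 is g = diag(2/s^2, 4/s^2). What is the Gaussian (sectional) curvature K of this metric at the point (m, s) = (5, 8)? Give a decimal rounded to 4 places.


The metric has the form g = (A dm^2 + B ds^2)/s^2 with A = 2, B = 4.
Substitute u = sqrt(A/B)*m: g = B*(du^2 + ds^2)/s^2, i.e. B times the
Poincare upper half-plane metric, which has constant Gaussian curvature -1.
Scaling a 2D metric by a constant c divides the Gaussian curvature by c,
so K = -1/B = -1/(4) = -0.2500 everywhere (the point (m, s) = (5, 8) is irrelevant:
the curvature is constant).
The requested Gaussian curvature is K = -0.2500.

-0.2500


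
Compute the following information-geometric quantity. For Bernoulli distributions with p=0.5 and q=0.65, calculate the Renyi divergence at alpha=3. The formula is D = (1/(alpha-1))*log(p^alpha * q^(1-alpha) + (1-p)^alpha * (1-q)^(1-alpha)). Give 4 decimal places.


Renyi divergence of order alpha between Bernoulli distributions:
D = (1/(alpha-1))*log(p^alpha * q^(1-alpha) + (1-p)^alpha * (1-q)^(1-alpha)).
alpha = 3, p = 0.5, q = 0.65.
p^alpha * q^(1-alpha) = 0.5^3 * 0.65^-2 = 0.295858.
(1-p)^alpha * (1-q)^(1-alpha) = 0.5^3 * 0.35^-2 = 1.020408.
sum = 0.295858 + 1.020408 = 1.316266.
D = (1/2)*log(1.316266) = 0.1374

0.1374


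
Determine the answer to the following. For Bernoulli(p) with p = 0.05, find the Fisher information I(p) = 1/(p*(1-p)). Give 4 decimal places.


For Bernoulli(p), Fisher information is I(p) = 1/(p*(1-p)).
p = 0.05, 1-p = 0.95.
p*(1-p) = 0.0475.
I(p) = 1/0.0475 = 21.0526

21.0526


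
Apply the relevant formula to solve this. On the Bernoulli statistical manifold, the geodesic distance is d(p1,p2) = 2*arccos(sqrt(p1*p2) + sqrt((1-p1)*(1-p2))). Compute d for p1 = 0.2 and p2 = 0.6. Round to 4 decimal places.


Geodesic distance on Bernoulli manifold:
d(p1,p2) = 2*arccos(sqrt(p1*p2) + sqrt((1-p1)*(1-p2))).
sqrt(p1*p2) = sqrt(0.2*0.6) = 0.34641.
sqrt((1-p1)*(1-p2)) = sqrt(0.8*0.4) = 0.565685.
arg = 0.34641 + 0.565685 = 0.912096.
d = 2*arccos(0.912096) = 0.8449

0.8449


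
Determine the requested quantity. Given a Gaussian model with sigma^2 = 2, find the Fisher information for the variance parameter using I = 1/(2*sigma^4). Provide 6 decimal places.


Fisher information for variance: I(sigma^2) = 1/(2*sigma^4).
sigma^2 = 2, so sigma^4 = 4.
I = 1/(2*4) = 1/8 = 0.125000

0.125000


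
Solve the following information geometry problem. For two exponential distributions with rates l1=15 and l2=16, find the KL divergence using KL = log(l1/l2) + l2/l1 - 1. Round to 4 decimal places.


KL divergence for exponential family:
KL = log(l1/l2) + l2/l1 - 1.
log(15/16) = -0.064539.
16/15 = 1.066667.
KL = -0.064539 + 1.066667 - 1 = 0.0021

0.0021


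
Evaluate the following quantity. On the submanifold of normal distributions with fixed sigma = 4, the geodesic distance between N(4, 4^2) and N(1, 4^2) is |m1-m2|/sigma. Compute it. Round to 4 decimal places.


On the fixed-variance normal subfamily, geodesic distance = |m1-m2|/sigma.
|4 - 1| = 3.
sigma = 4.
d = 3/4 = 0.7500

0.7500


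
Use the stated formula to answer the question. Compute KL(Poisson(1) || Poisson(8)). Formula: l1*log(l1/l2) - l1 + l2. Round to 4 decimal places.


KL divergence for Poisson:
KL = l1*log(l1/l2) - l1 + l2.
l1 = 1, l2 = 8.
log(1/8) = -2.079442.
l1*log(l1/l2) = 1 * -2.079442 = -2.079442.
KL = -2.079442 - 1 + 8 = 4.9206

4.9206


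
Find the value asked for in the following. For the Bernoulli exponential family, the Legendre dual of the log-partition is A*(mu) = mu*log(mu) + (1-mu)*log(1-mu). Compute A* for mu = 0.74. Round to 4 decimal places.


Legendre transform for Bernoulli:
A*(mu) = mu*log(mu) + (1-mu)*log(1-mu).
mu = 0.74, 1-mu = 0.26.
mu*log(mu) = 0.74*log(0.74) = -0.222818.
(1-mu)*log(1-mu) = 0.26*log(0.26) = -0.350239.
A* = -0.222818 + -0.350239 = -0.5731

-0.5731


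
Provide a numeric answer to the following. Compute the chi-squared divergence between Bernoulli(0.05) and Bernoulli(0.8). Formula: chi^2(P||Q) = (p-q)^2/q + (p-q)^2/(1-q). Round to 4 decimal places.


Chi-squared divergence between Bernoulli distributions:
chi^2 = (p-q)^2/q + (p-q)^2/(1-q).
p = 0.05, q = 0.8, p-q = -0.75.
(p-q)^2 = 0.5625.
term1 = 0.5625/0.8 = 0.703125.
term2 = 0.5625/0.2 = 2.8125.
chi^2 = 0.703125 + 2.8125 = 3.5156

3.5156


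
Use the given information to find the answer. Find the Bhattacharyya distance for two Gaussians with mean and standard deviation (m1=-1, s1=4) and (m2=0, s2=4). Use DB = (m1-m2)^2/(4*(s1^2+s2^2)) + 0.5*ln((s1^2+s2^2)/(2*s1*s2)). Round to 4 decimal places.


Bhattacharyya distance between two Gaussians:
DB = (m1-m2)^2/(4*(s1^2+s2^2)) + (1/2)*ln((s1^2+s2^2)/(2*s1*s2)).
(m1-m2)^2 = (-1)^2 = 1.
s1^2+s2^2 = 16 + 16 = 32.
term1 = 1/128 = 0.007812.
term2 = 0.5*ln(32/32.0) = 0.0.
DB = 0.007812 + 0.0 = 0.0078

0.0078


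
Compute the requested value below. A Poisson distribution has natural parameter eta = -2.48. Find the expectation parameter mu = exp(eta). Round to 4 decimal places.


Expectation parameter for Poisson exponential family:
mu = exp(eta).
eta = -2.48.
mu = exp(-2.48) = 0.0837

0.0837


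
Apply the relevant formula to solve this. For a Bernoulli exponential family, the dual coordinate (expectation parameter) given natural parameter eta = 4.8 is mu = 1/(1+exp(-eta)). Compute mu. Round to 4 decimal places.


Dual coordinate (expectation parameter) for Bernoulli:
mu = 1/(1+exp(-eta)).
eta = 4.8.
exp(-eta) = exp(-4.8) = 0.00823.
mu = 1/(1+0.00823) = 0.9918

0.9918


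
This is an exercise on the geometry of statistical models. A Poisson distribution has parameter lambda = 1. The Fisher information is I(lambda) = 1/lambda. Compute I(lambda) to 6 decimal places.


Fisher information for Poisson: I(lambda) = 1/lambda.
lambda = 1.
I(lambda) = 1/1 = 1.000000

1.000000


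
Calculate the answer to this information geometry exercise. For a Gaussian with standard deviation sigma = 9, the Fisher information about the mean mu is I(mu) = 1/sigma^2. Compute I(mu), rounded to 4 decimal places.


The Fisher information for the mean of a normal distribution is I(mu) = 1/sigma^2.
sigma = 9, so sigma^2 = 81.
I(mu) = 1/81 = 0.0123

0.0123


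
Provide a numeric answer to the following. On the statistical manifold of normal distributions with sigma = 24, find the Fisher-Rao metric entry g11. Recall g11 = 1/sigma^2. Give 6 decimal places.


For the 2-parameter normal family, the Fisher metric has:
  g11 = 1/sigma^2, g22 = 2/sigma^2.
sigma = 24, sigma^2 = 576.
g11 = 0.001736

0.001736


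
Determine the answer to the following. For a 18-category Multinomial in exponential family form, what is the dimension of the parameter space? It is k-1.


Exponential family dimension calculation:
For Multinomial with k=18 categories, dim = k-1 = 17.

17


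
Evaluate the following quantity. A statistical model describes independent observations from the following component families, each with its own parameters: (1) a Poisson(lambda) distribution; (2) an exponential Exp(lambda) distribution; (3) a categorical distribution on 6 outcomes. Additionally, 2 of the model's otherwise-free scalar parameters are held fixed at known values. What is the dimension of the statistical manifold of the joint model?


The dimension of a statistical manifold equals the number of free
(independent) real parameters of the model. For a product of independent
blocks the parameter counts add.
- Poisson (lambda): 1.
- exponential (lambda): 1.
- categorical on 6 outcomes (probabilities sum to 1): 6-1 = 5.
Total = 1 + 1 + 5 = 7.
2 parameter(s) fixed at known values: 7 - 2 = 5.
Dimension = 5

5


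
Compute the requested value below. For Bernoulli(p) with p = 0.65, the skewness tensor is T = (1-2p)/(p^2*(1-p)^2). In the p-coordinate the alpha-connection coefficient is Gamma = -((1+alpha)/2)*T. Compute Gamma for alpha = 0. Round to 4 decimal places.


Skewness (Amari-Chentsov) tensor: T = (1-2p)/(p^2*(1-p)^2).
p = 0.65, 1-2p = -0.3, p^2 = 0.4225, (1-p)^2 = 0.1225.
T = -0.3/(0.4225 * 0.1225) = -5.796401.
In the p-coordinate, Gamma^(alpha) = Gamma^(0) - (alpha/2)*T with Gamma^(0) = (1/2)*g'(p) = -T/2,
so Gamma^(alpha) = -((1+alpha)/2)*T.
alpha = 0, -(1+alpha)/2 = -0.5.
Gamma = -0.5 * -5.796401 = 2.8982

2.8982


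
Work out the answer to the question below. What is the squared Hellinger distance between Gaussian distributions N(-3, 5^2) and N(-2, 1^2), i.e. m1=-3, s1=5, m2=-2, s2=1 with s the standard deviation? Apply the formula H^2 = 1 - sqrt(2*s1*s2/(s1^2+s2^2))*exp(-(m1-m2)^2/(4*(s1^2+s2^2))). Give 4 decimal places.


Squared Hellinger distance for Gaussians:
H^2 = 1 - sqrt(2*s1*s2/(s1^2+s2^2)) * exp(-(m1-m2)^2/(4*(s1^2+s2^2))).
s1^2 = 25, s2^2 = 1, s1^2+s2^2 = 26.
sqrt(2*5*1/(26)) = 0.620174.
(m1-m2)^2 = (-1)^2 = 1.
exp(-1/(4*26)) = exp(-0.009615) = 0.990431.
H^2 = 1 - 0.620174*0.990431 = 0.3858

0.3858


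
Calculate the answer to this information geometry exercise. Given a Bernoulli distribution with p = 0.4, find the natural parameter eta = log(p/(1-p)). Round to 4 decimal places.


Natural parameter for Bernoulli: eta = log(p/(1-p)).
p = 0.4, 1-p = 0.6.
p/(1-p) = 0.666667.
eta = log(0.666667) = -0.4055

-0.4055


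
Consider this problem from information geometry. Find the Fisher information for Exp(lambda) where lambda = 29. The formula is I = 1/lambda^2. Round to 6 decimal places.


Fisher information for exponential: I(lambda) = 1/lambda^2.
lambda = 29, lambda^2 = 841.
I = 1/841 = 0.001189

0.001189


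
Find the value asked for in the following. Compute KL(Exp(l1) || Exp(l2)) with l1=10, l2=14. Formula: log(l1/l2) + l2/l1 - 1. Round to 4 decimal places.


KL divergence for exponential family:
KL = log(l1/l2) + l2/l1 - 1.
log(10/14) = -0.336472.
14/10 = 1.4.
KL = -0.336472 + 1.4 - 1 = 0.0635

0.0635


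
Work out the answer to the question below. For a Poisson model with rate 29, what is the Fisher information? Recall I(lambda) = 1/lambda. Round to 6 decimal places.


Fisher information for Poisson: I(lambda) = 1/lambda.
lambda = 29.
I(lambda) = 1/29 = 0.034483

0.034483


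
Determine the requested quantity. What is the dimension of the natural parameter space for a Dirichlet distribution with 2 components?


Exponential family dimension calculation:
Dirichlet with 2 components has 2 natural parameters.

2


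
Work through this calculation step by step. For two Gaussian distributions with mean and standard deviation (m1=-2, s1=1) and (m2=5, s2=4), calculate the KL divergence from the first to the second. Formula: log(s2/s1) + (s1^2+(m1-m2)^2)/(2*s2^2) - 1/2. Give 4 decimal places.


KL divergence between normal distributions:
KL = log(s2/s1) + (s1^2 + (m1-m2)^2)/(2*s2^2) - 1/2.
log(4/1) = 1.386294.
(1^2 + (-2-5)^2)/(2*4^2) = (1 + 49)/32 = 1.5625.
KL = 1.386294 + 1.5625 - 0.5 = 2.4488

2.4488


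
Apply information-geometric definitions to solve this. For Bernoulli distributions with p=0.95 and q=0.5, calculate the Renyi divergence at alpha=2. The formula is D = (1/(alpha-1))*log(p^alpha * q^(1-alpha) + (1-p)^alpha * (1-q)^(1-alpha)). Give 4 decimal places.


Renyi divergence of order alpha between Bernoulli distributions:
D = (1/(alpha-1))*log(p^alpha * q^(1-alpha) + (1-p)^alpha * (1-q)^(1-alpha)).
alpha = 2, p = 0.95, q = 0.5.
p^alpha * q^(1-alpha) = 0.95^2 * 0.5^-1 = 1.805.
(1-p)^alpha * (1-q)^(1-alpha) = 0.05^2 * 0.5^-1 = 0.005.
sum = 1.805 + 0.005 = 1.81.
D = (1/1)*log(1.81) = 0.5933

0.5933


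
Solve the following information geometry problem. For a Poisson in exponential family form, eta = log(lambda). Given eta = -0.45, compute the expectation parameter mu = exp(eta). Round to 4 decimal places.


Expectation parameter for Poisson exponential family:
mu = exp(eta).
eta = -0.45.
mu = exp(-0.45) = 0.6376

0.6376


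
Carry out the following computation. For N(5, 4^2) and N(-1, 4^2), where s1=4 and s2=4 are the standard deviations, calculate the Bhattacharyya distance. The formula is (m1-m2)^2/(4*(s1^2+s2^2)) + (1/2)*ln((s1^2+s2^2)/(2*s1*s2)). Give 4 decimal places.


Bhattacharyya distance between two Gaussians:
DB = (m1-m2)^2/(4*(s1^2+s2^2)) + (1/2)*ln((s1^2+s2^2)/(2*s1*s2)).
(m1-m2)^2 = (6)^2 = 36.
s1^2+s2^2 = 16 + 16 = 32.
term1 = 36/128 = 0.28125.
term2 = 0.5*ln(32/32.0) = 0.0.
DB = 0.28125 + 0.0 = 0.2813

0.2813


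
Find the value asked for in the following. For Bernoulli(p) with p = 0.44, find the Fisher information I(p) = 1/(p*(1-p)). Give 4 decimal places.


For Bernoulli(p), Fisher information is I(p) = 1/(p*(1-p)).
p = 0.44, 1-p = 0.56.
p*(1-p) = 0.2464.
I(p) = 1/0.2464 = 4.0584

4.0584


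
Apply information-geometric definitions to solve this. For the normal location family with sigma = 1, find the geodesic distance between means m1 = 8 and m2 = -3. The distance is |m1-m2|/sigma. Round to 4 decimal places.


On the fixed-variance normal subfamily, geodesic distance = |m1-m2|/sigma.
|8 - -3| = 11.
sigma = 1.
d = 11/1 = 11.0000

11.0000


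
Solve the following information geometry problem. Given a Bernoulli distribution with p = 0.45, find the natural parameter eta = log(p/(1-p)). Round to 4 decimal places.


Natural parameter for Bernoulli: eta = log(p/(1-p)).
p = 0.45, 1-p = 0.55.
p/(1-p) = 0.818182.
eta = log(0.818182) = -0.2007

-0.2007


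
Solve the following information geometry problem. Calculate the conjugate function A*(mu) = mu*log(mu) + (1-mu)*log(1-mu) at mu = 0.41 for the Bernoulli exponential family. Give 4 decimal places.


Legendre transform for Bernoulli:
A*(mu) = mu*log(mu) + (1-mu)*log(1-mu).
mu = 0.41, 1-mu = 0.59.
mu*log(mu) = 0.41*log(0.41) = -0.365555.
(1-mu)*log(1-mu) = 0.59*log(0.59) = -0.311303.
A* = -0.365555 + -0.311303 = -0.6769

-0.6769


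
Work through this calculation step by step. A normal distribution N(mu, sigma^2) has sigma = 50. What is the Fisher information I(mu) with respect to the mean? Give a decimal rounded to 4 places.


The Fisher information for the mean of a normal distribution is I(mu) = 1/sigma^2.
sigma = 50, so sigma^2 = 2500.
I(mu) = 1/2500 = 0.0004

0.0004


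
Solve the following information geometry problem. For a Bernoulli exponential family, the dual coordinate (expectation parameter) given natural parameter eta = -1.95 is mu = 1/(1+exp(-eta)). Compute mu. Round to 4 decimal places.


Dual coordinate (expectation parameter) for Bernoulli:
mu = 1/(1+exp(-eta)).
eta = -1.95.
exp(-eta) = exp(1.95) = 7.028688.
mu = 1/(1+7.028688) = 0.1246

0.1246


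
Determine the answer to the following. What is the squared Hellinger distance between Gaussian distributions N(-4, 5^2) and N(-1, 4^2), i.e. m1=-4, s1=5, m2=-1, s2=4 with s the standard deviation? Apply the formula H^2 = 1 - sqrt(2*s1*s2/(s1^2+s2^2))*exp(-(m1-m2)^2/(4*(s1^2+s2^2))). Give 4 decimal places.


Squared Hellinger distance for Gaussians:
H^2 = 1 - sqrt(2*s1*s2/(s1^2+s2^2)) * exp(-(m1-m2)^2/(4*(s1^2+s2^2))).
s1^2 = 25, s2^2 = 16, s1^2+s2^2 = 41.
sqrt(2*5*4/(41)) = 0.98773.
(m1-m2)^2 = (-3)^2 = 9.
exp(-9/(4*41)) = exp(-0.054878) = 0.946601.
H^2 = 1 - 0.98773*0.946601 = 0.0650

0.0650


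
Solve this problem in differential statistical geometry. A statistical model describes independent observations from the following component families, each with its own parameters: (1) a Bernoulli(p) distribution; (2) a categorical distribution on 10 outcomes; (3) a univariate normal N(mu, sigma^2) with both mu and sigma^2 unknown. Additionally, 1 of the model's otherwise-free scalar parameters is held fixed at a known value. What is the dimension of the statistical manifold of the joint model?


The dimension of a statistical manifold equals the number of free
(independent) real parameters of the model. For a product of independent
blocks the parameter counts add.
- Bernoulli (p): 1.
- categorical on 10 outcomes (probabilities sum to 1): 10-1 = 9.
- normal (mu, sigma^2): 2.
Total = 1 + 9 + 2 = 12.
1 parameter(s) fixed at known values: 12 - 1 = 11.
Dimension = 11

11


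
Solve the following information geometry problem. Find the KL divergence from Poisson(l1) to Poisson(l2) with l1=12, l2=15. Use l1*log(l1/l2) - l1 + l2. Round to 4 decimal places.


KL divergence for Poisson:
KL = l1*log(l1/l2) - l1 + l2.
l1 = 12, l2 = 15.
log(12/15) = -0.223144.
l1*log(l1/l2) = 12 * -0.223144 = -2.677723.
KL = -2.677723 - 12 + 15 = 0.3223

0.3223


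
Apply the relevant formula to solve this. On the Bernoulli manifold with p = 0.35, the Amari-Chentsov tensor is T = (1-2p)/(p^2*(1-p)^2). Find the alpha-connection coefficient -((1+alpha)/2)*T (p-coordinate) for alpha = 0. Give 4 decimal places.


Skewness (Amari-Chentsov) tensor: T = (1-2p)/(p^2*(1-p)^2).
p = 0.35, 1-2p = 0.3, p^2 = 0.1225, (1-p)^2 = 0.4225.
T = 0.3/(0.1225 * 0.4225) = 5.796401.
In the p-coordinate, Gamma^(alpha) = Gamma^(0) - (alpha/2)*T with Gamma^(0) = (1/2)*g'(p) = -T/2,
so Gamma^(alpha) = -((1+alpha)/2)*T.
alpha = 0, -(1+alpha)/2 = -0.5.
Gamma = -0.5 * 5.796401 = -2.8982

-2.8982


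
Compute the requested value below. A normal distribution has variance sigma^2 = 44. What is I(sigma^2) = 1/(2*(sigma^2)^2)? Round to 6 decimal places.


Fisher information for variance: I(sigma^2) = 1/(2*sigma^4).
sigma^2 = 44, so sigma^4 = 1936.
I = 1/(2*1936) = 1/3872 = 0.000258

0.000258


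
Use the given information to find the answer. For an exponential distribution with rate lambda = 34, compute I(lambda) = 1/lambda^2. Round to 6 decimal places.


Fisher information for exponential: I(lambda) = 1/lambda^2.
lambda = 34, lambda^2 = 1156.
I = 1/1156 = 0.000865

0.000865


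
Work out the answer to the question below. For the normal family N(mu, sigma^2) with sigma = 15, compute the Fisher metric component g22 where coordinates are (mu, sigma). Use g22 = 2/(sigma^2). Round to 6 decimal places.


For the 2-parameter normal family, the Fisher metric has:
  g11 = 1/sigma^2, g22 = 2/sigma^2.
sigma = 15, sigma^2 = 225.
g22 = 0.008889

0.008889


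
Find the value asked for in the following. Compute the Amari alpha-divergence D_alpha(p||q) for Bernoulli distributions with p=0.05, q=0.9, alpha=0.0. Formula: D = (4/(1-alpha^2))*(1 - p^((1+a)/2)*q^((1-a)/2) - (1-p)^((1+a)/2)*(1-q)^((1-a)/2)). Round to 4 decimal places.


Amari alpha-divergence:
D = (4/(1-alpha^2))*(1 - p^((1+a)/2)*q^((1-a)/2) - (1-p)^((1+a)/2)*(1-q)^((1-a)/2)).
alpha = 0.0, p = 0.05, q = 0.9.
e1 = (1+alpha)/2 = 0.5, e2 = (1-alpha)/2 = 0.5.
t1 = p^e1 * q^e2 = 0.05^0.5 * 0.9^0.5 = 0.212132.
t2 = (1-p)^e1 * (1-q)^e2 = 0.95^0.5 * 0.1^0.5 = 0.308221.
4/(1-alpha^2) = 4.0.
D = 4.0*(1 - 0.212132 - 0.308221) = 1.9186

1.9186


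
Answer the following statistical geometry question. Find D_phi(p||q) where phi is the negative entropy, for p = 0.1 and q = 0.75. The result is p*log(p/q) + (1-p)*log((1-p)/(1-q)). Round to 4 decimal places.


Bregman divergence with negative entropy generator:
D = p*log(p/q) + (1-p)*log((1-p)/(1-q)).
p = 0.1, q = 0.75.
p*log(p/q) = 0.1*log(0.1/0.75) = -0.20149.
(1-p)*log((1-p)/(1-q)) = 0.9*log(0.9/0.25) = 1.15284.
D = -0.20149 + 1.15284 = 0.9514

0.9514


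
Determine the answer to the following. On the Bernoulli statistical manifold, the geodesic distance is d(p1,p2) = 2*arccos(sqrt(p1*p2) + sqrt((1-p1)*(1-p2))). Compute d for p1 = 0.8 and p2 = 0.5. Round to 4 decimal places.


Geodesic distance on Bernoulli manifold:
d(p1,p2) = 2*arccos(sqrt(p1*p2) + sqrt((1-p1)*(1-p2))).
sqrt(p1*p2) = sqrt(0.8*0.5) = 0.632456.
sqrt((1-p1)*(1-p2)) = sqrt(0.2*0.5) = 0.316228.
arg = 0.632456 + 0.316228 = 0.948683.
d = 2*arccos(0.948683) = 0.6435

0.6435


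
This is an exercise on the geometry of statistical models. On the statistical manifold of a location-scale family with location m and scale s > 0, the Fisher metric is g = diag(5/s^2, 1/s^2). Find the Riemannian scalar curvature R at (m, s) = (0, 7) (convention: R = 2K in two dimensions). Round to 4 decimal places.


The metric has the form g = (A dm^2 + B ds^2)/s^2 with A = 5, B = 1.
Substitute u = sqrt(A/B)*m: g = B*(du^2 + ds^2)/s^2, i.e. B times the
Poincare upper half-plane metric, which has constant Gaussian curvature -1.
Scaling a 2D metric by a constant c divides the Gaussian curvature by c,
so K = -1/B = -1/(1) = -1.0000 everywhere (the point (m, s) = (0, 7) is irrelevant:
the curvature is constant).
Scalar curvature in dimension 2: R = 2K = -2/(1) = -2.0000.

-2.0000


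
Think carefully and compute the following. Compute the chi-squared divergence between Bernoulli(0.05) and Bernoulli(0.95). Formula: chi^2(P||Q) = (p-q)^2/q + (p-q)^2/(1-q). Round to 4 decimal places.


Chi-squared divergence between Bernoulli distributions:
chi^2 = (p-q)^2/q + (p-q)^2/(1-q).
p = 0.05, q = 0.95, p-q = -0.9.
(p-q)^2 = 0.81.
term1 = 0.81/0.95 = 0.852632.
term2 = 0.81/0.05 = 16.2.
chi^2 = 0.852632 + 16.2 = 17.0526

17.0526


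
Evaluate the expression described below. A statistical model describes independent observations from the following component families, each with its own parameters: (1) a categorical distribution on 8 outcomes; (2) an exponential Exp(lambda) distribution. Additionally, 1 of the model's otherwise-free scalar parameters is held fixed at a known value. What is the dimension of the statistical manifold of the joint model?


The dimension of a statistical manifold equals the number of free
(independent) real parameters of the model. For a product of independent
blocks the parameter counts add.
- categorical on 8 outcomes (probabilities sum to 1): 8-1 = 7.
- exponential (lambda): 1.
Total = 7 + 1 = 8.
1 parameter(s) fixed at known values: 8 - 1 = 7.
Dimension = 7

7


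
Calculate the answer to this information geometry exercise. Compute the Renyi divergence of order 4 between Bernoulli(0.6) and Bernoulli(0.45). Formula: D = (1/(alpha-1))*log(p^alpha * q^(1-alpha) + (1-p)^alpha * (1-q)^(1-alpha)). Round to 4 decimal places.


Renyi divergence of order alpha between Bernoulli distributions:
D = (1/(alpha-1))*log(p^alpha * q^(1-alpha) + (1-p)^alpha * (1-q)^(1-alpha)).
alpha = 4, p = 0.6, q = 0.45.
p^alpha * q^(1-alpha) = 0.6^4 * 0.45^-3 = 1.422222.
(1-p)^alpha * (1-q)^(1-alpha) = 0.4^4 * 0.55^-3 = 0.153869.
sum = 1.422222 + 0.153869 = 1.576091.
D = (1/3)*log(1.576091) = 0.1516

0.1516


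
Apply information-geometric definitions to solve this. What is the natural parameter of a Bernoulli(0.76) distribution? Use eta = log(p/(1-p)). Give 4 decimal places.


Natural parameter for Bernoulli: eta = log(p/(1-p)).
p = 0.76, 1-p = 0.24.
p/(1-p) = 3.166667.
eta = log(3.166667) = 1.1527

1.1527


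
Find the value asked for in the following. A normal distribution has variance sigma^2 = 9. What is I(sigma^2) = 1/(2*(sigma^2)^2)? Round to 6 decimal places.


Fisher information for variance: I(sigma^2) = 1/(2*sigma^4).
sigma^2 = 9, so sigma^4 = 81.
I = 1/(2*81) = 1/162 = 0.006173

0.006173


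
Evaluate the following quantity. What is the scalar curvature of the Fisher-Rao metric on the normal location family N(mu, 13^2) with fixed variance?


This family has a single free parameter, so its statistical manifold
is 1-dimensional. The Riemann curvature tensor of any 1-dimensional
Riemannian manifold vanishes identically, so R = 0.

0


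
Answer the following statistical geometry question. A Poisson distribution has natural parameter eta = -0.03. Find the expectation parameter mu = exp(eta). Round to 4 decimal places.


Expectation parameter for Poisson exponential family:
mu = exp(eta).
eta = -0.03.
mu = exp(-0.03) = 0.9704

0.9704


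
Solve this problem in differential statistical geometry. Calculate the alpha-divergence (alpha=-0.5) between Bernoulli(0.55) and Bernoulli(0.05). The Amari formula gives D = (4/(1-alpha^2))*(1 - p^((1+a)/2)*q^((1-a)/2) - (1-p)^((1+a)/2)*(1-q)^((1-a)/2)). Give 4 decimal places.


Amari alpha-divergence:
D = (4/(1-alpha^2))*(1 - p^((1+a)/2)*q^((1-a)/2) - (1-p)^((1+a)/2)*(1-q)^((1-a)/2)).
alpha = -0.5, p = 0.55, q = 0.05.
e1 = (1+alpha)/2 = 0.25, e2 = (1-alpha)/2 = 0.75.
t1 = p^e1 * q^e2 = 0.55^0.25 * 0.05^0.75 = 0.091058.
t2 = (1-p)^e1 * (1-q)^e2 = 0.45^0.25 * 0.95^0.75 = 0.788126.
4/(1-alpha^2) = 5.333333.
D = 5.333333*(1 - 0.091058 - 0.788126) = 0.6444

0.6444


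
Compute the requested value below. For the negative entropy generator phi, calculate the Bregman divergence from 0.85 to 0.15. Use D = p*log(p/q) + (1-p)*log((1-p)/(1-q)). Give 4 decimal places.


Bregman divergence with negative entropy generator:
D = p*log(p/q) + (1-p)*log((1-p)/(1-q)).
p = 0.85, q = 0.15.
p*log(p/q) = 0.85*log(0.85/0.15) = 1.474411.
(1-p)*log((1-p)/(1-q)) = 0.15*log(0.15/0.85) = -0.26019.
D = 1.474411 + -0.26019 = 1.2142

1.2142


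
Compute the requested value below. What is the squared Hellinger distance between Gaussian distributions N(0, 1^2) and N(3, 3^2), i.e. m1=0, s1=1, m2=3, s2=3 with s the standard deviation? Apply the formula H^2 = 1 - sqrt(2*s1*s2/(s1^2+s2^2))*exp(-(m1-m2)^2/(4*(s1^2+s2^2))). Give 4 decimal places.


Squared Hellinger distance for Gaussians:
H^2 = 1 - sqrt(2*s1*s2/(s1^2+s2^2)) * exp(-(m1-m2)^2/(4*(s1^2+s2^2))).
s1^2 = 1, s2^2 = 9, s1^2+s2^2 = 10.
sqrt(2*1*3/(10)) = 0.774597.
(m1-m2)^2 = (-3)^2 = 9.
exp(-9/(4*10)) = exp(-0.225) = 0.798516.
H^2 = 1 - 0.774597*0.798516 = 0.3815

0.3815


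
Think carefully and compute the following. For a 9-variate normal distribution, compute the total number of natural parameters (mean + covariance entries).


Exponential family dimension calculation:
For 9-dim MVN: mean has 9 params, covariance has 9*10/2 = 45 unique entries.
Total dim = 9 + 45 = 54.

54


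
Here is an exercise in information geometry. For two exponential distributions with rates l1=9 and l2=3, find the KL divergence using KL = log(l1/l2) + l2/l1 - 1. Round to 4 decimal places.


KL divergence for exponential family:
KL = log(l1/l2) + l2/l1 - 1.
log(9/3) = 1.098612.
3/9 = 0.333333.
KL = 1.098612 + 0.333333 - 1 = 0.4319

0.4319


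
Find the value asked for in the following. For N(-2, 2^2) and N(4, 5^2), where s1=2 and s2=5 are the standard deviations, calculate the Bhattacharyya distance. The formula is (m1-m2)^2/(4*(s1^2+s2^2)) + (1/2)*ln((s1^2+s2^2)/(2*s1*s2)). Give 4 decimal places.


Bhattacharyya distance between two Gaussians:
DB = (m1-m2)^2/(4*(s1^2+s2^2)) + (1/2)*ln((s1^2+s2^2)/(2*s1*s2)).
(m1-m2)^2 = (-6)^2 = 36.
s1^2+s2^2 = 4 + 25 = 29.
term1 = 36/116 = 0.310345.
term2 = 0.5*ln(29/20.0) = 0.185782.
DB = 0.310345 + 0.185782 = 0.4961

0.4961


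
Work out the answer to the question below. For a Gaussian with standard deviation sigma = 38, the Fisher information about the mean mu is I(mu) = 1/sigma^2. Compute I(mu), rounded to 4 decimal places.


The Fisher information for the mean of a normal distribution is I(mu) = 1/sigma^2.
sigma = 38, so sigma^2 = 1444.
I(mu) = 1/1444 = 0.0007

0.0007


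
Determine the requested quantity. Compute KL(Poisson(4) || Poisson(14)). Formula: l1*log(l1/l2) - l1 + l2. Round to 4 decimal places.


KL divergence for Poisson:
KL = l1*log(l1/l2) - l1 + l2.
l1 = 4, l2 = 14.
log(4/14) = -1.252763.
l1*log(l1/l2) = 4 * -1.252763 = -5.011052.
KL = -5.011052 - 4 + 14 = 4.9889

4.9889


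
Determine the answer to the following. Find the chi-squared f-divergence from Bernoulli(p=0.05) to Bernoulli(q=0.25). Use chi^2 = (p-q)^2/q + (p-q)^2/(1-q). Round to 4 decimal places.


Chi-squared divergence between Bernoulli distributions:
chi^2 = (p-q)^2/q + (p-q)^2/(1-q).
p = 0.05, q = 0.25, p-q = -0.2.
(p-q)^2 = 0.04.
term1 = 0.04/0.25 = 0.16.
term2 = 0.04/0.75 = 0.053333.
chi^2 = 0.16 + 0.053333 = 0.2133

0.2133


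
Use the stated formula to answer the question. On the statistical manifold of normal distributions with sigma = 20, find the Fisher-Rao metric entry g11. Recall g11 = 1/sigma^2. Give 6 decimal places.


For the 2-parameter normal family, the Fisher metric has:
  g11 = 1/sigma^2, g22 = 2/sigma^2.
sigma = 20, sigma^2 = 400.
g11 = 0.002500

0.002500


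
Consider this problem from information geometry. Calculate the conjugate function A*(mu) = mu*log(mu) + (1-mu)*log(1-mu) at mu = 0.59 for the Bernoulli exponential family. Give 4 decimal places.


Legendre transform for Bernoulli:
A*(mu) = mu*log(mu) + (1-mu)*log(1-mu).
mu = 0.59, 1-mu = 0.41.
mu*log(mu) = 0.59*log(0.59) = -0.311303.
(1-mu)*log(1-mu) = 0.41*log(0.41) = -0.365555.
A* = -0.311303 + -0.365555 = -0.6769

-0.6769


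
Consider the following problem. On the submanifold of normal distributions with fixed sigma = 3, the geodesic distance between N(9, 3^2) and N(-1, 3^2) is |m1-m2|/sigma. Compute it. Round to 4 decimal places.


On the fixed-variance normal subfamily, geodesic distance = |m1-m2|/sigma.
|9 - -1| = 10.
sigma = 3.
d = 10/3 = 3.3333

3.3333


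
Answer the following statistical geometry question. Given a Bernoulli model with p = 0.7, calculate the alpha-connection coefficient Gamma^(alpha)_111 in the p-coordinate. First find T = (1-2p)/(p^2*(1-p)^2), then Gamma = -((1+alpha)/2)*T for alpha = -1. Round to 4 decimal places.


Skewness (Amari-Chentsov) tensor: T = (1-2p)/(p^2*(1-p)^2).
p = 0.7, 1-2p = -0.4, p^2 = 0.49, (1-p)^2 = 0.09.
T = -0.4/(0.49 * 0.09) = -9.070295.
In the p-coordinate, Gamma^(alpha) = Gamma^(0) - (alpha/2)*T with Gamma^(0) = (1/2)*g'(p) = -T/2,
so Gamma^(alpha) = -((1+alpha)/2)*T.
alpha = -1, -(1+alpha)/2 = 0.0.
Gamma = 0.0 * -9.070295 = 0.0000

0.0000


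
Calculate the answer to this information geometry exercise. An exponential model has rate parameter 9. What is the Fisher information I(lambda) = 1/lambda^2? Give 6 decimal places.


Fisher information for exponential: I(lambda) = 1/lambda^2.
lambda = 9, lambda^2 = 81.
I = 1/81 = 0.012346

0.012346


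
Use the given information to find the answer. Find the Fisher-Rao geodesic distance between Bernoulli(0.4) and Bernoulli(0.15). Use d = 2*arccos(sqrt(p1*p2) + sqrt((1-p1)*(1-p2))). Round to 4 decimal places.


Geodesic distance on Bernoulli manifold:
d(p1,p2) = 2*arccos(sqrt(p1*p2) + sqrt((1-p1)*(1-p2))).
sqrt(p1*p2) = sqrt(0.4*0.15) = 0.244949.
sqrt((1-p1)*(1-p2)) = sqrt(0.6*0.85) = 0.714143.
arg = 0.244949 + 0.714143 = 0.959092.
d = 2*arccos(0.959092) = 0.5740

0.5740


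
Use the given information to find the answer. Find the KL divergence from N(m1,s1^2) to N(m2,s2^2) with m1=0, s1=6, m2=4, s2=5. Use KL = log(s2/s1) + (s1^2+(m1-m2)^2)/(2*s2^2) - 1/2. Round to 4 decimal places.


KL divergence between normal distributions:
KL = log(s2/s1) + (s1^2 + (m1-m2)^2)/(2*s2^2) - 1/2.
log(5/6) = -0.182322.
(6^2 + (0-4)^2)/(2*5^2) = (36 + 16)/50 = 1.04.
KL = -0.182322 + 1.04 - 0.5 = 0.3577

0.3577


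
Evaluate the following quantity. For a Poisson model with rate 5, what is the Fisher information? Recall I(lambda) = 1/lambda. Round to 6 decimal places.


Fisher information for Poisson: I(lambda) = 1/lambda.
lambda = 5.
I(lambda) = 1/5 = 0.200000

0.200000


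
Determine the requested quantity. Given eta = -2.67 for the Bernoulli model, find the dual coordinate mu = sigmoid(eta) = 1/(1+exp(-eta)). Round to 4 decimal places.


Dual coordinate (expectation parameter) for Bernoulli:
mu = 1/(1+exp(-eta)).
eta = -2.67.
exp(-eta) = exp(2.67) = 14.439969.
mu = 1/(1+14.439969) = 0.0648

0.0648


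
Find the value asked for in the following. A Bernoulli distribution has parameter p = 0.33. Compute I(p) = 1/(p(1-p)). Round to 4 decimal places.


For Bernoulli(p), Fisher information is I(p) = 1/(p*(1-p)).
p = 0.33, 1-p = 0.67.
p*(1-p) = 0.2211.
I(p) = 1/0.2211 = 4.5228

4.5228


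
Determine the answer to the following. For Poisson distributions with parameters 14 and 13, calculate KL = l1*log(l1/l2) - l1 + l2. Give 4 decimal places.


KL divergence for Poisson:
KL = l1*log(l1/l2) - l1 + l2.
l1 = 14, l2 = 13.
log(14/13) = 0.074108.
l1*log(l1/l2) = 14 * 0.074108 = 1.037512.
KL = 1.037512 - 14 + 13 = 0.0375

0.0375
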